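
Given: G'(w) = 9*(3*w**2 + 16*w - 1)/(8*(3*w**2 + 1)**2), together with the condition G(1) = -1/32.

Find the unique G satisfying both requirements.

G(w) = -3*w/(8*w**2 + 8/3) + 1 - 2/(2*w**2 + 2/3)

G'(w) has the shape u'v + uv' for u = 1/(2*w**2 + 2/3) and v = -3*w/4 - 2 — it is the derivative of the product u*v.
A general antiderivative is (-3*w/4 - 2)/(2*w**2 + 2/3) + C.
The condition gives C = -1/32 - (-33/32) = 1.
So G(w) = -3*w/(8*w**2 + 8/3) + 1 - 2/(2*w**2 + 2/3).
Check: d/dw[-3*w/(8*w**2 + 8/3) + 1 - 2/(2*w**2 + 2/3)] = (27*w**2 + 144*w - 9)/(72*w**4 + 48*w**2 + 8), which equals G'(w).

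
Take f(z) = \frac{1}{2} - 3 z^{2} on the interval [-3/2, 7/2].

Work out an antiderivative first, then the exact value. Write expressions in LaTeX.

Antiderivative: F(z) = - z^{3} + \frac{z}{2}; value = - \frac{175}{4}

Any candidate F(z) must reproduce f(z) exactly when differentiated.
F(z) = - z^{3} + \frac{z}{2} is an antiderivative of f.
Check: d/dz[- z^{3} + \frac{z}{2}] = \frac{1}{2} - 3 z^{2} = f(z).
F(7/2) = - \frac{329}{8}; F(-3/2) = \frac{21}{8}.
Integral = F(7/2) - F(-3/2) = - \frac{175}{4}.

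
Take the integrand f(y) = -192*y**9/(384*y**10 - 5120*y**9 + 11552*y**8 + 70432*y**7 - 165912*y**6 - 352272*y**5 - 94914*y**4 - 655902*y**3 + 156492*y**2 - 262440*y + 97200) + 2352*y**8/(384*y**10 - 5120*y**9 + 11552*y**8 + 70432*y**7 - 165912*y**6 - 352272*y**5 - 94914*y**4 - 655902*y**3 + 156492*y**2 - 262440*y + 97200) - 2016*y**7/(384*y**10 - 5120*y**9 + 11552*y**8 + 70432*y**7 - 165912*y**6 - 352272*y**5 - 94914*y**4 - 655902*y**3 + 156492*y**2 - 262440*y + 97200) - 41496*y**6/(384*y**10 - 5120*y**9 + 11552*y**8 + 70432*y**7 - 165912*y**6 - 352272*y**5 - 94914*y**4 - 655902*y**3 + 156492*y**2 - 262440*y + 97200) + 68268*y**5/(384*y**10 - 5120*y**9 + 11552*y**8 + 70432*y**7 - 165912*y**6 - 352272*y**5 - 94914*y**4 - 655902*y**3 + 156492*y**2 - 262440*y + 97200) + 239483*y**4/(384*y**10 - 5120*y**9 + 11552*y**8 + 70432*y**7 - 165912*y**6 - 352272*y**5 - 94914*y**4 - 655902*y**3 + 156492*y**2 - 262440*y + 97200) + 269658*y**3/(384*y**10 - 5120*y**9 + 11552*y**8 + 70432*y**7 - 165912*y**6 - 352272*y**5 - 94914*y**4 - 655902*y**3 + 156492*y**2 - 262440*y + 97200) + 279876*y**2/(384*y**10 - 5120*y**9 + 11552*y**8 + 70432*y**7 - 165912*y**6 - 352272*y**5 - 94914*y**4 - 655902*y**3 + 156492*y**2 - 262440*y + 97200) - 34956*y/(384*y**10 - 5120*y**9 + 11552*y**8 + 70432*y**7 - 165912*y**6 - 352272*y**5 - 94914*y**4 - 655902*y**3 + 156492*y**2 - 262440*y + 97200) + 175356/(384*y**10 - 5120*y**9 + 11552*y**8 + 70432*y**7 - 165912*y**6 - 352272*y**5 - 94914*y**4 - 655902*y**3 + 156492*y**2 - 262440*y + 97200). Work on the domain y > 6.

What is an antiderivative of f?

An antiderivative is F(y) = y/(4*y**2 + 3) - log(3*y/2 - 1/2)/2 - 1/(y**2 - 12*y + 36) + 1/(8*y + 20).

Integrate term by term and add the pieces.
Check: d/dy[y/(4*y**2 + 3) - log(3*y/2 - 1/2)/2 - 1/(y**2 - 12*y + 36) + 1/(8*y + 20)] = (-192*y**9 + 2352*y**8 - 2016*y**7 - 41496*y**6 + 68268*y**5 + 239483*y**4 + 269658*y**3 + 279876*y**2 - 34956*y + 175356)/(384*y**10 - 5120*y**9 + 11552*y**8 + 70432*y**7 - 165912*y**6 - 352272*y**5 - 94914*y**4 - 655902*y**3 + 156492*y**2 - 262440*y + 97200), which equals f(y).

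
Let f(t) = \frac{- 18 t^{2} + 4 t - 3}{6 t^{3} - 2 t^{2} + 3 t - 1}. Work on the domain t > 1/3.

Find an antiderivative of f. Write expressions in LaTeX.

An antiderivative is F(t) = - \log{\left(3 t - 1 \right)} - \log{\left(t^{2} + \frac{1}{2} \right)}.

Differentiate the proposed F(t) back; it has to land on f(t) exactly.
Check: d/dt[- \log{\left(3 t - 1 \right)} - \log{\left(t^{2} + \frac{1}{2} \right)}] = \frac{- 18 t^{2} + 4 t - 3}{6 t^{3} - 2 t^{2} + 3 t - 1} = f(t).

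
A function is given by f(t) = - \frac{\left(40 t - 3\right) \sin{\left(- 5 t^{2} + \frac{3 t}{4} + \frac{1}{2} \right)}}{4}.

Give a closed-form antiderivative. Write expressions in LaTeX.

An antiderivative is F(t) = - \cos{\left(- 5 t^{2} + \frac{3 t}{4} + \frac{1}{2} \right)}.

The substitution u = - 5 t^{2} + \frac{3 t}{4} + \frac{1}{2} works: f is exactly (dF/du)*(du/dt) for that inner function.
Check: d/dt[- \cos{\left(- 5 t^{2} + \frac{3 t}{4} + \frac{1}{2} \right)}] = - 10 t \sin{\left(- 5 t^{2} + \frac{3 t}{4} + \frac{1}{2} \right)} + \frac{3 \sin{\left(- 5 t^{2} + \frac{3 t}{4} + \frac{1}{2} \right)}}{4}, which equals f(t).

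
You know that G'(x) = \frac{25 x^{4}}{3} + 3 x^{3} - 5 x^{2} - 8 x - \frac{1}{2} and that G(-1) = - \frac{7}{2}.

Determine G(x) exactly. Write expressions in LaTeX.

Integrate term by term and add the pieces.
A general antiderivative is \frac{5 x^{5}}{3} + \frac{3 x^{4}}{4} - \frac{5 x^{3}}{3} - 4 x^{2} - \frac{x}{2} - \frac{3}{4} + C.
The condition gives C = - \frac{7}{2} - (- \frac{7}{2}) = 0.
So G(x) = \frac{5 x^{5}}{3} + \frac{3 x^{4}}{4} - \frac{5 x^{3}}{3} - 4 x^{2} - \frac{x}{2} - \frac{3}{4}.
Check: d/dx[\frac{5 x^{5}}{3} + \frac{3 x^{4}}{4} - \frac{5 x^{3}}{3} - 4 x^{2} - \frac{x}{2} - \frac{3}{4}] = \frac{25 x^{4}}{3} + 3 x^{3} - 5 x^{2} - 8 x - \frac{1}{2} = G'(x).

G(x) = \frac{5 x^{5}}{3} + \frac{3 x^{4}}{4} - \frac{5 x^{3}}{3} - 4 x^{2} - \frac{x}{2} - \frac{3}{4}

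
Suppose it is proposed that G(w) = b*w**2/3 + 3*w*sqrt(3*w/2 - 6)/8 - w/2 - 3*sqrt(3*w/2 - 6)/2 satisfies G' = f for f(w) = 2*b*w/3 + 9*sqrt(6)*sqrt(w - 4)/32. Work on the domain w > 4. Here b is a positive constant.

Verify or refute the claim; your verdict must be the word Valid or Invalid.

Invalid: d/dw[G] - f = -1/2, which is not 0.

d/dw[G] = sqrt(2)*(32*sqrt(2)*b*w*sqrt(w - 4) + 27*sqrt(3)*w - 24*sqrt(2)*sqrt(w - 4) - 108*sqrt(3))/(96*sqrt(w - 4))
d/dw[G] - f(w) = -1/2 != 0.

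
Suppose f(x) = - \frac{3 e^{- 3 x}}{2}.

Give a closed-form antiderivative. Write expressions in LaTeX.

Since d/dx undoes antidifferentiation here, F'(x) = f(x) is required of F(x).
Check: d/dx[\frac{e^{- 3 x}}{2}] = - \frac{3 e^{- 3 x}}{2} = f(x).

An antiderivative is F(x) = \frac{e^{- 3 x}}{2}.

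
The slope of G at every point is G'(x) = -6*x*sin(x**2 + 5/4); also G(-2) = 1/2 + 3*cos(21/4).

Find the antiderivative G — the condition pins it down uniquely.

G(x) = (6*cos(x**2 + 5/4) + 1)/2

G'(x) matches the chain-rule pattern g'(h)*h' with inner function h(x) = x**2 + 5/4; substituting u = h(x) collapses the integral.
A general antiderivative is 3*cos(x**2 + 5/4) + C.
The condition gives C = 1/2 + 3*cos(21/4) - (3*cos(21/4)) = 1/2.
So G(x) = (6*cos(x**2 + 5/4) + 1)/2.
Check: d/dx[(6*cos(x**2 + 5/4) + 1)/2] = -6*x*sin(x**2 + 5/4) = G'(x).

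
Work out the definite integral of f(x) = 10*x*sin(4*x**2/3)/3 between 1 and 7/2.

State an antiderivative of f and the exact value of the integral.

The substitution u = 4*x**2/3 works: f is exactly (dF/du)*(du/dx) for that inner function.
F(x) = -5*cos(4*x**2/3)/4 is an antiderivative of f.
Check: d/dx[-5*cos(4*x**2/3)/4] = 10*x*sin(4*x**2/3)/3 = f(x).
F(7/2) = -5*cos(49/3)/4; F(1) = -5*cos(4/3)/4.
Integral = F(7/2) - F(1) = 5*cos(4/3)/4 - 5*cos(49/3)/4.

Antiderivative: F(x) = -5*cos(4*x**2/3)/4; value = 5*cos(4/3)/4 - 5*cos(49/3)/4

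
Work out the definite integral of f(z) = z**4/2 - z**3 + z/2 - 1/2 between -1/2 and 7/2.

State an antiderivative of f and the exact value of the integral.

The integrand splits into summands that can be handled one at a time.
F(z) = z**5/10 - z**4/4 + z**2/4 - z/2 is an antiderivative of f.
Check: d/dz[z**5/10 - z**4/4 + z**2/4 - z/2] = z**4/2 - z**3 + z/2 - 1/2 = f(z).
F(7/2) = 2611/160; F(-1/2) = 47/160.
Integral = F(7/2) - F(-1/2) = 641/40.

Antiderivative: F(z) = z**5/10 - z**4/4 + z**2/4 - z/2; value = 641/40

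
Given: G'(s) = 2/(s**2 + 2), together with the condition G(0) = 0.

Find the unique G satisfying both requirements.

G(s) = sqrt(2)*atan(sqrt(2)*s/2)

The proposed G(s) is checked by its d/ds: the result must match the given G'(s).
A general antiderivative is sqrt(2)*atan(sqrt(2)*s/2) + C.
The condition gives C = 0 - (0) = 0.
So G(s) = sqrt(2)*atan(sqrt(2)*s/2).
Check: d/ds[sqrt(2)*atan(sqrt(2)*s/2)] = 2/(s**2 + 2) = G'(s).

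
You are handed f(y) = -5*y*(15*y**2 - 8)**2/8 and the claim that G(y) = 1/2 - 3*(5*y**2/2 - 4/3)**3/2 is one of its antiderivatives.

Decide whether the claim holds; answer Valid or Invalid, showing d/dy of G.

Valid: G'(y) = f(y).

d/dy[G] = -1125*y**5/8 + 150*y**3 - 40*y
This equals f(y) exactly, so the claim holds.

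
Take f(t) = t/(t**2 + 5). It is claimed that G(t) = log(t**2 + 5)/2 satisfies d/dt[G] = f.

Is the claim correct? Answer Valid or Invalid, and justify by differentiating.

Valid - the claim checks out under differentiation.

d/dt[G] = t/(t**2 + 5)
This equals f(t) exactly, so the claim holds.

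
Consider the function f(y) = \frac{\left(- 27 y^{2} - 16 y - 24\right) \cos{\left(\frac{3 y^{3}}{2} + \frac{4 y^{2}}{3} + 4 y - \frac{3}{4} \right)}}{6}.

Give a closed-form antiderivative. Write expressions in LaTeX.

An antiderivative is F(y) = - \sin{\left(\frac{3 y^{3}}{2} + \frac{4 y^{2}}{3} + 4 y - \frac{3}{4} \right)}.

f matches the chain-rule pattern g'(h)*h' with inner function h(y) = \frac{3 y^{3}}{2} + \frac{4 y^{2}}{3} + 4 y - \frac{3}{4}; substituting u = h(y) collapses the integral.
Check: d/dy[- \sin{\left(\frac{3 y^{3}}{2} + \frac{4 y^{2}}{3} + 4 y - \frac{3}{4} \right)}] = - \frac{9 y^{2} \cos{\left(\frac{3 y^{3}}{2} + \frac{4 y^{2}}{3} + 4 y - \frac{3}{4} \right)}}{2} - \frac{8 y \cos{\left(\frac{3 y^{3}}{2} + \frac{4 y^{2}}{3} + 4 y - \frac{3}{4} \right)}}{3} - 4 \cos{\left(\frac{3 y^{3}}{2} + \frac{4 y^{2}}{3} + 4 y - \frac{3}{4} \right)}, which equals f(y).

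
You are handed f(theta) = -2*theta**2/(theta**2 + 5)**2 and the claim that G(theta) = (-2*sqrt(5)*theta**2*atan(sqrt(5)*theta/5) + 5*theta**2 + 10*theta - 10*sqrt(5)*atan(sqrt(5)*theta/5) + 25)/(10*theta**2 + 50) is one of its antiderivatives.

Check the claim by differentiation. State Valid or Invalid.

d/dtheta[G] = -2*theta**2/(theta**4 + 10*theta**2 + 25)
This equals f(theta) exactly, so the claim holds.

Valid: G'(theta) = f(theta).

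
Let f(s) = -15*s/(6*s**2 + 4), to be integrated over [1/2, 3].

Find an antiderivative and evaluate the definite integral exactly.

Antiderivative: F(s) = -5*log(3*s**2 + 2)/4; value = -5*log(29)/4 + 5*log(11/4)/4

f matches the chain-rule pattern g'(h)*h' with inner function h(s) = 3*s**2 + 2; substituting u = h(s) collapses the integral.
F(s) = -5*log(3*s**2 + 2)/4 is an antiderivative of f.
Check: d/ds[-5*log(3*s**2 + 2)/4] = -15*s/(6*s**2 + 4) = f(s).
F(3) = -5*log(29)/4; F(1/2) = -5*log(11/4)/4.
Integral = F(3) - F(1/2) = -5*log(29)/4 + 5*log(11/4)/4.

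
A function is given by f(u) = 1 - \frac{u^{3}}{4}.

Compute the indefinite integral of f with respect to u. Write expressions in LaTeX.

F(u) = \frac{u \left(16 - u^{3}\right)}{16} + C

Differentiate the proposed F(u) back; it has to land on f(u) exactly.
Check: d/du[\frac{u \left(16 - u^{3}\right)}{16}] = 1 - \frac{u^{3}}{4} = f(u).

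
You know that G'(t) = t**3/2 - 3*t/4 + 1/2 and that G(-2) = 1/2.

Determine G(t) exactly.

The integrand splits into summands that can be handled one at a time.
A general antiderivative is t**4/8 - 3*t**2/8 + t/2 + C.
The condition gives C = 1/2 - (-1/2) = 1.
So G(t) = (t**4 - 3*t**2 + 4*t + 8)/8.
Check: d/dt[(t**4 - 3*t**2 + 4*t + 8)/8] = t**3/2 - 3*t/4 + 1/2 = G'(t).

G(t) = (t**4 - 3*t**2 + 4*t + 8)/8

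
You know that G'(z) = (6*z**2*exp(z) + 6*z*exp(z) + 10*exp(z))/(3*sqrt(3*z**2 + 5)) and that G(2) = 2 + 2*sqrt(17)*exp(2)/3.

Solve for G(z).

G'(z) has the shape u'v + uv' for u = 2*sqrt(3*z**2 + 5)/3 and v = exp(z) — it is the derivative of the product u*v.
A general antiderivative is 2*sqrt(3*z**2 + 5)*exp(z)/3 + C.
The condition gives C = 2 + 2*sqrt(17)*exp(2)/3 - (2*sqrt(17)*exp(2)/3) = 2.
So G(z) = 2*(sqrt(3*z**2 + 5)*exp(z) + 3)/3.
Check: d/dz[2*(sqrt(3*z**2 + 5)*exp(z) + 3)/3] = (6*z**2*exp(z) + 6*z*exp(z) + 10*exp(z))/(3*sqrt(3*z**2 + 5)) = G'(z).

G(z) = 2*(sqrt(3*z**2 + 5)*exp(z) + 3)/3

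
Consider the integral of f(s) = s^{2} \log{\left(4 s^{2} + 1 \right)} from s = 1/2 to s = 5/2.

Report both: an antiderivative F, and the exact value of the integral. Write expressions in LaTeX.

Antiderivative: F(s) = \frac{12 s^{3} \log{\left(4 s^{2} + 1 \right)} - 8 s^{3} + 6 s - 3 \operatorname{atan}{\left(2 s \right)}}{36}; value = - \frac{28}{9} - \frac{\operatorname{atan}{\left(5 \right)}}{12} - \frac{\log{\left(2 \right)}}{24} + \frac{\pi}{48} + \frac{125 \log{\left(26 \right)}}{24}

Differentiate the proposed F(s) back; it has to land on f(s) exactly.
F(s) = \frac{12 s^{3} \log{\left(4 s^{2} + 1 \right)} - 8 s^{3} + 6 s - 3 \operatorname{atan}{\left(2 s \right)}}{36} is an antiderivative of f.
Check: d/ds[\frac{12 s^{3} \log{\left(4 s^{2} + 1 \right)} - 8 s^{3} + 6 s - 3 \operatorname{atan}{\left(2 s \right)}}{36}] = s^{2} \log{\left(4 s^{2} + 1 \right)} = f(s).
F(5/2) = - \frac{55}{18} - \frac{\operatorname{atan}{\left(5 \right)}}{12} + \frac{125 \log{\left(26 \right)}}{24}; F(1/2) = - \frac{\pi}{48} + \frac{\log{\left(2 \right)}}{24} + \frac{1}{18}.
Integral = F(5/2) - F(1/2) = - \frac{28}{9} - \frac{\operatorname{atan}{\left(5 \right)}}{12} - \frac{\log{\left(2 \right)}}{24} + \frac{\pi}{48} + \frac{125 \log{\left(26 \right)}}{24}.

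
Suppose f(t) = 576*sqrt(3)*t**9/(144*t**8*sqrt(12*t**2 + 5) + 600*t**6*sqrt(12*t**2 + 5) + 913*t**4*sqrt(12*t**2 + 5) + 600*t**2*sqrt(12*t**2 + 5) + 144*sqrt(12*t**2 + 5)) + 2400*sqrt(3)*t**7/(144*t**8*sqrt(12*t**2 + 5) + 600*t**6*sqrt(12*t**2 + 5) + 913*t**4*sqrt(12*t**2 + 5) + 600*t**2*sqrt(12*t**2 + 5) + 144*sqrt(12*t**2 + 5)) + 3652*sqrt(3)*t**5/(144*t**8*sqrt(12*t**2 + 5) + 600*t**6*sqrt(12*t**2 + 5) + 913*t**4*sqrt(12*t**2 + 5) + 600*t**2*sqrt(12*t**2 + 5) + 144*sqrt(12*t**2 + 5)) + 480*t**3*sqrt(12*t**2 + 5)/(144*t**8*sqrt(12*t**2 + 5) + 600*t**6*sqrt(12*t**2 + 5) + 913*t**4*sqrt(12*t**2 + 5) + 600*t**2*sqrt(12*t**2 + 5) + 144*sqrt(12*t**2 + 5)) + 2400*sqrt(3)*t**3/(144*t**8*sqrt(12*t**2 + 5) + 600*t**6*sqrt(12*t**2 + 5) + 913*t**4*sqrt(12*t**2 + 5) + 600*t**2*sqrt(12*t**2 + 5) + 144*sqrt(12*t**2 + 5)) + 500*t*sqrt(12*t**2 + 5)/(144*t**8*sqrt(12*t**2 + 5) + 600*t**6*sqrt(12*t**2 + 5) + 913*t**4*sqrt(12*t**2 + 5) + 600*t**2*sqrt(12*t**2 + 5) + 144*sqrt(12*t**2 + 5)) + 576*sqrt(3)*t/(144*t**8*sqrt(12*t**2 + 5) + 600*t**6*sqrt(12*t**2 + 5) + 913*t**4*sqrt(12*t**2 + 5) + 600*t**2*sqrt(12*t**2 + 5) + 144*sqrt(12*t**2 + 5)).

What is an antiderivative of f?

Integrate term by term and add the pieces.
Check: d/dt[(12*t**4*sqrt(12*t**2 + 5) + 25*t**2*sqrt(12*t**2 + 5) + 12*sqrt(12*t**2 + 5) - 10*sqrt(3))/(12*sqrt(3)*t**4 + 25*sqrt(3)*t**2 + 12*sqrt(3))] = (576*sqrt(3)*t**9 + 2400*sqrt(3)*t**7 + 3652*sqrt(3)*t**5 + 480*t**3*sqrt(12*t**2 + 5) + 2400*sqrt(3)*t**3 + 500*t*sqrt(12*t**2 + 5) + 576*sqrt(3)*t)/(144*t**8*sqrt(12*t**2 + 5) + 600*t**6*sqrt(12*t**2 + 5) + 913*t**4*sqrt(12*t**2 + 5) + 600*t**2*sqrt(12*t**2 + 5) + 144*sqrt(12*t**2 + 5)), which equals f(t).

An antiderivative is F(t) = (12*t**4*sqrt(12*t**2 + 5) + 25*t**2*sqrt(12*t**2 + 5) + 12*sqrt(12*t**2 + 5) - 10*sqrt(3))/(12*sqrt(3)*t**4 + 25*sqrt(3)*t**2 + 12*sqrt(3)).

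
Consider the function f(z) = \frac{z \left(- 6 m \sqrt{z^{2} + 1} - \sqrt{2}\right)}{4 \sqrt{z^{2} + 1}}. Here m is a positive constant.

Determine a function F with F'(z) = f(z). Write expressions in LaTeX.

Check any antiderivative F(z) by computing F'(z) and comparing it with f(z).
Check: d/dz[- \frac{3 m z^{2} + \sqrt{2} \sqrt{z^{2} + 1}}{4}] = \frac{- 6 m z \sqrt{z^{2} + 1} - \sqrt{2} z}{4 \sqrt{z^{2} + 1}}, which equals f(z).

An antiderivative is F(z) = - \frac{3 m z^{2} + \sqrt{2} \sqrt{z^{2} + 1}}{4}.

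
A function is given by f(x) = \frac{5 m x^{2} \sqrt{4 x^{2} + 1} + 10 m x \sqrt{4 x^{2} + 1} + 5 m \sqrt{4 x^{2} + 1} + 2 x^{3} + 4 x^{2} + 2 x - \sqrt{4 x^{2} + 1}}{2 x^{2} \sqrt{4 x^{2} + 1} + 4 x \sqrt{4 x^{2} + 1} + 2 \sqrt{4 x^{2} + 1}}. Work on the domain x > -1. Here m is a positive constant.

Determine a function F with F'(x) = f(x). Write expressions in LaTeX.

For F(x) to be correct the identity F'(x) - f(x) = 0 must hold.
Check: d/dx[\frac{5 m x}{2} + \frac{\sqrt{4 x^{2} + 1}}{4} + \frac{1}{2 x + 2}] = \frac{5 m x^{2} \sqrt{4 x^{2} + 1} + 10 m x \sqrt{4 x^{2} + 1} + 5 m \sqrt{4 x^{2} + 1} + 2 x^{3} + 4 x^{2} + 2 x - \sqrt{4 x^{2} + 1}}{2 x^{2} \sqrt{4 x^{2} + 1} + 4 x \sqrt{4 x^{2} + 1} + 2 \sqrt{4 x^{2} + 1}} = f(x).

An antiderivative is F(x) = \frac{5 m x}{2} + \frac{\sqrt{4 x^{2} + 1}}{4} + \frac{1}{2 x + 2}.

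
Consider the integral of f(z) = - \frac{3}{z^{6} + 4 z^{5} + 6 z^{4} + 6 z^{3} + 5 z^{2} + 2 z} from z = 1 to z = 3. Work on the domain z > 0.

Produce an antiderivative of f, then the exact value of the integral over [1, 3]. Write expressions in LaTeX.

Antiderivative: F(z) = \frac{3 \left(- 10 \left(z + 1\right) \log{\left(z \right)} + 10 \left(z + 1\right) \log{\left(z + 1 \right)} + 2 \left(z + 1\right) \log{\left(z + 2 \right)} - \left(z + 1\right) \log{\left(z^{2} + 1 \right)} + 4 \left(z + 1\right) \operatorname{atan}{\left(z \right)} - 10\right)}{20 \left(z + 1\right)}; value = - \frac{9 \log{\left(3 \right)}}{5} - \frac{27 \log{\left(2 \right)}}{20} - \frac{3 \pi}{20} - \frac{3 \log{\left(10 \right)}}{20} + \frac{3}{8} + \frac{3 \log{\left(5 \right)}}{10} + \frac{3 \operatorname{atan}{\left(3 \right)}}{5} + \frac{3 \log{\left(4 \right)}}{2}

Factor the denominator (z \left(z + 1\right)^{2} \left(z + 2\right) \left(z^{2} + 1\right)) and decompose: f = - \frac{3 \left(z - 2\right)}{10 \left(z^{2} + 1\right)} + \frac{3}{10 \left(z + 2\right)} + \frac{3}{2 \left(z + 1\right)} + \frac{3}{2 \left(z + 1\right)^{2}} - \frac{3}{2 z}; each piece integrates to a log, atan, or power term.
F(z) = \frac{3 \left(- 10 \left(z + 1\right) \log{\left(z \right)} + 10 \left(z + 1\right) \log{\left(z + 1 \right)} + 2 \left(z + 1\right) \log{\left(z + 2 \right)} - \left(z + 1\right) \log{\left(z^{2} + 1 \right)} + 4 \left(z + 1\right) \operatorname{atan}{\left(z \right)} - 10\right)}{20 \left(z + 1\right)} is an antiderivative of f.
Check: d/dz[\frac{3 \left(- 10 \left(z + 1\right) \log{\left(z \right)} + 10 \left(z + 1\right) \log{\left(z + 1 \right)} + 2 \left(z + 1\right) \log{\left(z + 2 \right)} - \left(z + 1\right) \log{\left(z^{2} + 1 \right)} + 4 \left(z + 1\right) \operatorname{atan}{\left(z \right)} - 10\right)}{20 \left(z + 1\right)}] = - \frac{3}{z^{6} + 4 z^{5} + 6 z^{4} + 6 z^{3} + 5 z^{2} + 2 z} = f(z).
F(3) = - \frac{3 \log{\left(3 \right)}}{2} - \frac{3}{8} - \frac{3 \log{\left(10 \right)}}{20} + \frac{3 \log{\left(5 \right)}}{10} + \frac{3 \operatorname{atan}{\left(3 \right)}}{5} + \frac{3 \log{\left(4 \right)}}{2}; F(1) = - \frac{3}{4} + \frac{3 \log{\left(3 \right)}}{10} + \frac{3 \pi}{20} + \frac{27 \log{\left(2 \right)}}{20}.
Integral = F(3) - F(1) = - \frac{9 \log{\left(3 \right)}}{5} - \frac{27 \log{\left(2 \right)}}{20} - \frac{3 \pi}{20} - \frac{3 \log{\left(10 \right)}}{20} + \frac{3}{8} + \frac{3 \log{\left(5 \right)}}{10} + \frac{3 \operatorname{atan}{\left(3 \right)}}{5} + \frac{3 \log{\left(4 \right)}}{2}.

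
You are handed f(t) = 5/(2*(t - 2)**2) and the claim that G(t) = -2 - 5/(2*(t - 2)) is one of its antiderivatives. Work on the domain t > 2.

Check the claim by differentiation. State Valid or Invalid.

d/dt[G] = 5/(2*t**2 - 8*t + 8)
This equals f(t) exactly, so the claim holds.

Valid: G'(t) = f(t).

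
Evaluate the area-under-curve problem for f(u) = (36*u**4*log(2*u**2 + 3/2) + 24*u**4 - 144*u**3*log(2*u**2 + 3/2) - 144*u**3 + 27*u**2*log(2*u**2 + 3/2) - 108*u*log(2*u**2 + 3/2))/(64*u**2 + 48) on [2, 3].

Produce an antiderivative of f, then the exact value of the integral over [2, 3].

f has the shape v'r + vr' for v = 3*u**3/16 - 9*u**2/8 and r = log(2*u**2 + 3/2) — it is the derivative of the product v*r.
F(u) = 3*u**2*(u - 6)*log(2*u**2 + 3/2)/16 is an antiderivative of f.
Check: d/du[3*u**2*(u - 6)*log(2*u**2 + 3/2)/16] = (36*u**4*log(2*u**2 + 3/2) + 24*u**4 - 144*u**3*log(2*u**2 + 3/2) - 144*u**3 + 27*u**2*log(2*u**2 + 3/2) - 108*u*log(2*u**2 + 3/2))/(64*u**2 + 48) = f(u).
F(3) = -81*log(39/2)/16; F(2) = -3*log(19/2).
Integral = F(3) - F(2) = -81*log(39/2)/16 + 3*log(19/2).

Antiderivative: F(u) = 3*u**2*(u - 6)*log(2*u**2 + 3/2)/16; value = -81*log(39/2)/16 + 3*log(19/2)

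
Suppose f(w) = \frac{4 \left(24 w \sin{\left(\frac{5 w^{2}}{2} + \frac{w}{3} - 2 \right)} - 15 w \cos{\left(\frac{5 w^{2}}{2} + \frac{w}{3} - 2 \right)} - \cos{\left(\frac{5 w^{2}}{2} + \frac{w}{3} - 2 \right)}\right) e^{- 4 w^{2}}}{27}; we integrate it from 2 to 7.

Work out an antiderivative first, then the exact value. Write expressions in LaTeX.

f has the shape u'v + uv' for u = - \frac{4 e^{- 4 w^{2}}}{9} and v = \sin{\left(\frac{5 w^{2}}{2} + \frac{w}{3} - 2 \right)} — it is the derivative of the product u*v.
F(w) = - \frac{4 e^{- 4 w^{2}} \sin{\left(\frac{5 w^{2}}{2} + \frac{w}{3} - 2 \right)}}{9} is an antiderivative of f.
Check: d/dw[- \frac{4 e^{- 4 w^{2}} \sin{\left(\frac{5 w^{2}}{2} + \frac{w}{3} - 2 \right)}}{9}] = \frac{\left(96 w \sin{\left(\frac{5 w^{2}}{2} + \frac{w}{3} - 2 \right)} - 60 w \cos{\left(\frac{5 w^{2}}{2} + \frac{w}{3} - 2 \right)} - 4 \cos{\left(\frac{5 w^{2}}{2} + \frac{w}{3} - 2 \right)}\right) e^{- 4 w^{2}}}{27}, which equals f(w).
F(7) = - \frac{4 \sin{\left(\frac{737}{6} \right)}}{9 e^{196}}; F(2) = - \frac{4 \sin{\left(\frac{26}{3} \right)}}{9 e^{16}}.
Integral = F(7) - F(2) = - \frac{4 \sin{\left(\frac{737}{6} \right)}}{9 e^{196}} + \frac{4 \sin{\left(\frac{26}{3} \right)}}{9 e^{16}}.

Antiderivative: F(w) = - \frac{4 e^{- 4 w^{2}} \sin{\left(\frac{5 w^{2}}{2} + \frac{w}{3} - 2 \right)}}{9}; value = - \frac{4 \sin{\left(\frac{737}{6} \right)}}{9 e^{196}} + \frac{4 \sin{\left(\frac{26}{3} \right)}}{9 e^{16}}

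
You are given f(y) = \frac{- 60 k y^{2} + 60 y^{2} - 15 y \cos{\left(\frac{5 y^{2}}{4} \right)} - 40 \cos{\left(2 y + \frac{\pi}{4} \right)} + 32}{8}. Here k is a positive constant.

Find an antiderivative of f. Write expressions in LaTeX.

An antiderivative is F(y) = - \frac{5 k y^{3}}{2} + \frac{5 y^{3}}{2} + 4 y - \frac{3 \sin{\left(\frac{5 y^{2}}{4} \right)}}{4} - \frac{5 \sin{\left(2 y + \frac{\pi}{4} \right)}}{2}.

Since d/dy undoes antidifferentiation here, F'(y) = f(y) is required of F(y).
Check: d/dy[- \frac{5 k y^{3}}{2} + \frac{5 y^{3}}{2} + 4 y - \frac{3 \sin{\left(\frac{5 y^{2}}{4} \right)}}{4} - \frac{5 \sin{\left(2 y + \frac{\pi}{4} \right)}}{2}] = - \frac{15 k y^{2}}{2} + \frac{15 y^{2}}{2} - \frac{15 y \cos{\left(\frac{5 y^{2}}{4} \right)}}{8} - 5 \cos{\left(2 y + \frac{\pi}{4} \right)} + 4, which equals f(y).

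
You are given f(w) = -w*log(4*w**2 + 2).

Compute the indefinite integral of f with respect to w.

A candidate is checked by its d/dw: the result must match f(w).
Check: d/dw[-(2*w**2*log(4*w**2 + 2) - 2*w**2 + log(2*w**2 + 1))/4] = -w*log(2*w**2 + 1) - w*log(2), which equals f(w).

F(w) = -(2*w**2*log(4*w**2 + 2) - 2*w**2 + log(2*w**2 + 1))/4 + C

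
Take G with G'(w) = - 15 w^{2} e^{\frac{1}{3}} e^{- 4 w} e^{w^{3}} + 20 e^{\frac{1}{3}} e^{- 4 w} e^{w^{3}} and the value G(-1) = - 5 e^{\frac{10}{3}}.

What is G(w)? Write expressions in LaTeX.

G'(w) matches the chain-rule pattern g'(h)*h' with inner function h(w) = w^{3} - 4 w + \frac{1}{3}; substituting u = h(w) collapses the integral.
A general antiderivative is - 5 e^{w^{3} - 4 w + \frac{1}{3}} + C.
The condition gives C = - 5 e^{\frac{10}{3}} - (- 5 e^{\frac{10}{3}}) = 0.
So G(w) = - 5 e^{w^{3} - 4 w + \frac{1}{3}}.
Check: d/dw[- 5 e^{w^{3} - 4 w + \frac{1}{3}}] = - 15 w^{2} e^{\frac{1}{3}} e^{- 4 w} e^{w^{3}} + 20 e^{\frac{1}{3}} e^{- 4 w} e^{w^{3}} = G'(w).

G(w) = - 5 e^{w^{3} - 4 w + \frac{1}{3}}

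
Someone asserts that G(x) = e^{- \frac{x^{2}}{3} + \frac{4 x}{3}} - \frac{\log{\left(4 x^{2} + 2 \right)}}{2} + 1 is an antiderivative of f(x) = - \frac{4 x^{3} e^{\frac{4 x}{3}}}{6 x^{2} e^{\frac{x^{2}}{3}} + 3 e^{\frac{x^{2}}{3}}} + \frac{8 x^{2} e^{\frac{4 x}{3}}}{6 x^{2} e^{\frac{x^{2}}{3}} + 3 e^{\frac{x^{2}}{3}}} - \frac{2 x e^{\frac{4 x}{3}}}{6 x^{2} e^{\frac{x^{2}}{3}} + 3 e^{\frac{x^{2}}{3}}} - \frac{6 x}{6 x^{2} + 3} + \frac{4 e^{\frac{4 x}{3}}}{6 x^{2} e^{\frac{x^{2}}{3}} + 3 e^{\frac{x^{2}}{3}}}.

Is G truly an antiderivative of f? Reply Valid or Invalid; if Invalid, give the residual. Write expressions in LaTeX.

d/dx[G] = \frac{- 4 x^{3} e^{\frac{4 x}{3}} e^{- \frac{x^{2}}{3}} + 8 x^{2} e^{\frac{4 x}{3}} e^{- \frac{x^{2}}{3}} - 2 x e^{\frac{4 x}{3}} e^{- \frac{x^{2}}{3}} - 6 x + 4 e^{\frac{4 x}{3}} e^{- \frac{x^{2}}{3}}}{6 x^{2} + 3}
This equals f(x) exactly, so the claim holds.

Valid. The derivative of G reproduces f.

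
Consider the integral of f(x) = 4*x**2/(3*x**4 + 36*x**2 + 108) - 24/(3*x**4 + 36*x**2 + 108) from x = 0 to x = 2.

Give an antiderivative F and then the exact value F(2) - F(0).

Recognize the product-rule pattern: f = u'v + uv' with u = -2*x/3, v = 1/(x**2/2 + 3), so integration by parts undoes it.
F(x) = -4*x/(3*(x**2 + 6)) is an antiderivative of f.
Check: d/dx[-4*x/(3*(x**2 + 6))] = (4*x**2 - 24)/(3*x**4 + 36*x**2 + 108), which equals f(x).
F(2) = -4/15; F(0) = 0.
Integral = F(2) - F(0) = -4/15.

Antiderivative: F(x) = -4*x/(3*(x**2 + 6)); value = -4/15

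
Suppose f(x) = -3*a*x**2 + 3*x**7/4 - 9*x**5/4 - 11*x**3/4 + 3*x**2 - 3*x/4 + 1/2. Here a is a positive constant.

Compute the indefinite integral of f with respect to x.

The integrand splits into summands that can be handled one at a time.
Check: d/dx[(-96*a*x**3 - 120*x**4 + 96*x**3 + 48*x + 9*(1 - x**2)**4 + 64)/96] = -3*a*x**2 + 3*x**7/4 - 9*x**5/4 - 11*x**3/4 + 3*x**2 - 3*x/4 + 1/2 = f(x).

F(x) = (-96*a*x**3 - 120*x**4 + 96*x**3 + 48*x + 9*(1 - x**2)**4 + 64)/96 + C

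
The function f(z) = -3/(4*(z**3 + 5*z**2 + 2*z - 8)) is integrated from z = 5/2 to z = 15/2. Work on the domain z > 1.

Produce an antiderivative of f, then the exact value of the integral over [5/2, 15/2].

Antiderivative: F(z) = (-2*log(z - 1) + 5*log(z + 2) - 3*log(z + 4))/40; value = -log(9/2)/8 - 3*log(23/2)/40 + log(3/2)/20 + log(13/2)/40 + log(19/2)/8

Factor the denominator (4*(z - 1)*(z + 2)*(z + 4)) and decompose: f = -3/(40*(z + 4)) + 1/(8*(z + 2)) - 1/(20*(z - 1)); each piece integrates to a log, atan, or power term.
F(z) = (-2*log(z - 1) + 5*log(z + 2) - 3*log(z + 4))/40 is an antiderivative of f.
Check: d/dz[(-2*log(z - 1) + 5*log(z + 2) - 3*log(z + 4))/40] = -3/(4*z**3 + 20*z**2 + 8*z - 32), which equals f(z).
F(15/2) = -3*log(23/2)/40 - log(13/2)/20 + log(19/2)/8; F(5/2) = -3*log(13/2)/40 - log(3/2)/20 + log(9/2)/8.
Integral = F(15/2) - F(5/2) = -log(9/2)/8 - 3*log(23/2)/40 + log(3/2)/20 + log(13/2)/40 + log(19/2)/8.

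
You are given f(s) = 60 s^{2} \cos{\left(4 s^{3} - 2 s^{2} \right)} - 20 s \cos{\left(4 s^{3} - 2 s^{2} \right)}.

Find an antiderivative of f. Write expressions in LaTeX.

An antiderivative is F(s) = 5 \sin{\left(4 s^{3} - 2 s^{2} \right)}.

f matches the chain-rule pattern g'(h)*h' with inner function h(s) = 4 s^{3} - 2 s^{2}; substituting u = h(s) collapses the integral.
Check: d/ds[5 \sin{\left(4 s^{3} - 2 s^{2} \right)}] = 60 s^{2} \cos{\left(4 s^{3} - 2 s^{2} \right)} - 20 s \cos{\left(4 s^{3} - 2 s^{2} \right)} = f(s).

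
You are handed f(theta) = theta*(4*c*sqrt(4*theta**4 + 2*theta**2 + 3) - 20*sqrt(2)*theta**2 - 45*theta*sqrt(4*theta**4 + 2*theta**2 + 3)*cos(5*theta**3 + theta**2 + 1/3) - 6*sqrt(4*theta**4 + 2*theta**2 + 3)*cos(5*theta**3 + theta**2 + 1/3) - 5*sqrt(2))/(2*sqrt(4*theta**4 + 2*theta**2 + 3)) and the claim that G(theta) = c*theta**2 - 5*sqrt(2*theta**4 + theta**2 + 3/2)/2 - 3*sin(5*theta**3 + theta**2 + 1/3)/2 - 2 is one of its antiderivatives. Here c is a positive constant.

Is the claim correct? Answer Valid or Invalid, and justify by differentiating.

Valid - the claim checks out under differentiation.

d/dtheta[G] = (4*c*theta*sqrt(4*theta**4 + 2*theta**2 + 3) - 20*sqrt(2)*theta**3 - 45*theta**2*sqrt(4*theta**4 + 2*theta**2 + 3)*cos(5*theta**3 + theta**2 + 1/3) - 6*theta*sqrt(4*theta**4 + 2*theta**2 + 3)*cos(5*theta**3 + theta**2 + 1/3) - 5*sqrt(2)*theta)/(2*sqrt(4*theta**4 + 2*theta**2 + 3))
This equals f(theta) exactly, so the claim holds.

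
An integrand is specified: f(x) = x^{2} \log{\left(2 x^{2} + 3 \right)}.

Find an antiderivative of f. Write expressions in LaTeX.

Any candidate F(x) must reproduce f(x) exactly when differentiated.
Check: d/dx[\frac{x^{3} \log{\left(2 x^{2} + 3 \right)}}{3} - \frac{2 x^{3}}{9} + x - \frac{\sqrt{6} \operatorname{atan}{\left(\frac{\sqrt{6} x}{3} \right)}}{2}] = x^{2} \log{\left(2 x^{2} + 3 \right)} = f(x).

An antiderivative is F(x) = \frac{x^{3} \log{\left(2 x^{2} + 3 \right)}}{3} - \frac{2 x^{3}}{9} + x - \frac{\sqrt{6} \operatorname{atan}{\left(\frac{\sqrt{6} x}{3} \right)}}{2}.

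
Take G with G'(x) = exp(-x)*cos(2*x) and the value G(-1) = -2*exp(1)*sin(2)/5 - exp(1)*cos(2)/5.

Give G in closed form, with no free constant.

A first test for any G(x): its x-derivative must equal the given G'(x).
A general antiderivative is 2*exp(-x)*sin(2*x)/5 - exp(-x)*cos(2*x)/5 + C.
The condition gives C = -2*exp(1)*sin(2)/5 - exp(1)*cos(2)/5 - (-2*exp(1)*sin(2)/5 - exp(1)*cos(2)/5) = 0.
So G(x) = (2*sin(2*x) - cos(2*x))*exp(-x)/5.
Check: d/dx[(2*sin(2*x) - cos(2*x))*exp(-x)/5] = exp(-x)*cos(2*x) = G'(x).

G(x) = (2*sin(2*x) - cos(2*x))*exp(-x)/5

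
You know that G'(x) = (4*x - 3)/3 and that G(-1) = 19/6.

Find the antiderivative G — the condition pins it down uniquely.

G(x) = 2*x**2/3 - x + 3/2

Any candidate G(x) must reproduce the stated G'(x) exactly.
A general antiderivative is 2*x**2/3 - x + 5/2 + C.
The condition gives C = 19/6 - (25/6) = -1.
So G(x) = 2*x**2/3 - x + 3/2.
Check: d/dx[2*x**2/3 - x + 3/2] = 4*x/3 - 1, which equals G'(x).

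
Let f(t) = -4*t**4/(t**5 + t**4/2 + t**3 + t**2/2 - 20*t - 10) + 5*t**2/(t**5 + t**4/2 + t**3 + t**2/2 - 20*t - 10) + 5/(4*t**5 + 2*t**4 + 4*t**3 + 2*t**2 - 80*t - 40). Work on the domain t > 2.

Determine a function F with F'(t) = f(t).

Factor the denominator (2*(t - 2)*(t + 2)*(2*t + 1)*(t**2 + 5)) and decompose: f = -55*(2*t - 1)/(42*(t**2 + 5)) - 8/(35*(2*t + 1)) - 19/(24*(t + 2)) - 19/(40*(t - 2)); each piece integrates to a log, atan, or power term.
Check: d/dt[(-399*log(t - 2) - 96*log(t + 1/2) - 665*log(t + 2) - 1100*log(t**2 + 5) + 220*sqrt(5)*atan(sqrt(5)*t/5))/840] = (-16*t**4 + 20*t**2 + 5)/(4*t**5 + 2*t**4 + 4*t**3 + 2*t**2 - 80*t - 40), which equals f(t).

An antiderivative is F(t) = (-399*log(t - 2) - 96*log(t + 1/2) - 665*log(t + 2) - 1100*log(t**2 + 5) + 220*sqrt(5)*atan(sqrt(5)*t/5))/840.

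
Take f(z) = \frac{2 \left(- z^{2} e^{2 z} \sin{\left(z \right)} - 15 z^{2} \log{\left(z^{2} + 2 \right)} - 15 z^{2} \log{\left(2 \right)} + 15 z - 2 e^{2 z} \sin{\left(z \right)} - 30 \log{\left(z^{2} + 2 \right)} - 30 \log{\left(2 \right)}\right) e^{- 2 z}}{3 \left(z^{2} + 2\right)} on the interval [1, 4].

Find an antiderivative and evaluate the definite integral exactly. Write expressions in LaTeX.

Since d/dz undoes antidifferentiation here, F'(z) = f(z) is required of F(z).
F(z) = \frac{2 \cos{\left(z \right)}}{3} + 5 e^{- 2 z} \log{\left(2 z^{2} + 4 \right)} is an antiderivative of f.
Check: d/dz[\frac{2 \cos{\left(z \right)}}{3} + 5 e^{- 2 z} \log{\left(2 z^{2} + 4 \right)}] = \frac{- 2 z^{2} e^{2 z} \sin{\left(z \right)} - 30 z^{2} \log{\left(z^{2} + 2 \right)} - 30 z^{2} \log{\left(2 \right)} + 30 z - 4 e^{2 z} \sin{\left(z \right)} - 60 \log{\left(z^{2} + 2 \right)} - 60 \log{\left(2 \right)}}{3 z^{2} e^{2 z} + 6 e^{2 z}}, which equals f(z).
F(4) = \frac{2 \cos{\left(4 \right)}}{3} + \frac{5 \log{\left(36 \right)}}{e^{8}}; F(1) = \frac{2 \cos{\left(1 \right)}}{3} + \frac{5 \log{\left(6 \right)}}{e^{2}}.
Integral = F(4) - F(1) = - \frac{5 \log{\left(6 \right)}}{e^{2}} + \frac{2 \cos{\left(4 \right)}}{3} - \frac{2 \cos{\left(1 \right)}}{3} + \frac{5 \log{\left(36 \right)}}{e^{8}}.

Antiderivative: F(z) = \frac{2 \cos{\left(z \right)}}{3} + 5 e^{- 2 z} \log{\left(2 z^{2} + 4 \right)}; value = - \frac{5 \log{\left(6 \right)}}{e^{2}} + \frac{2 \cos{\left(4 \right)}}{3} - \frac{2 \cos{\left(1 \right)}}{3} + \frac{5 \log{\left(36 \right)}}{e^{8}}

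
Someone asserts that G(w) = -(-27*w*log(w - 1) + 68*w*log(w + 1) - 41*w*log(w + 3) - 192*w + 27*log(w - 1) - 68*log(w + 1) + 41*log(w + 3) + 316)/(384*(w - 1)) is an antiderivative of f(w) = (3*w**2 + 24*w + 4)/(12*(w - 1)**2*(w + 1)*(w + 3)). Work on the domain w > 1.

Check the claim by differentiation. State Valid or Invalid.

Valid - the claim checks out under differentiation.

d/dw[G] = (3*w**2 + 24*w + 4)/(12*w**4 + 24*w**3 - 48*w**2 - 24*w + 36)
This equals f(w) exactly, so the claim holds.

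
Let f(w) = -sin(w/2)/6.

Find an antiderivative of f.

Whatever form F(w) takes, F'(w) = f(w) is non-negotiable.
Check: d/dw[cos(w/2)/3] = -sin(w/2)/6 = f(w).

An antiderivative is F(w) = cos(w/2)/3.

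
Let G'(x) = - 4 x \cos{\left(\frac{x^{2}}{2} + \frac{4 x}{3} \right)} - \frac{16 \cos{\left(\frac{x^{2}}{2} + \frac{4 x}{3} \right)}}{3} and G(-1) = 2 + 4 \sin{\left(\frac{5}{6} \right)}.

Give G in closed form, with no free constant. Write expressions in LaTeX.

G'(x) matches the chain-rule pattern g'(h)*h' with inner function h(x) = \frac{x^{2}}{2} + \frac{4 x}{3}; substituting u = h(x) collapses the integral.
A general antiderivative is - 4 \sin{\left(\frac{x^{2}}{2} + \frac{4 x}{3} \right)} + C.
The condition gives C = 2 + 4 \sin{\left(\frac{5}{6} \right)} - (4 \sin{\left(\frac{5}{6} \right)}) = 2.
So G(x) = 2 - 4 \sin{\left(\frac{x^{2}}{2} + \frac{4 x}{3} \right)}.
Check: d/dx[2 - 4 \sin{\left(\frac{x^{2}}{2} + \frac{4 x}{3} \right)}] = - 4 x \cos{\left(\frac{x^{2}}{2} + \frac{4 x}{3} \right)} - \frac{16 \cos{\left(\frac{x^{2}}{2} + \frac{4 x}{3} \right)}}{3} = G'(x).

G(x) = 2 - 4 \sin{\left(\frac{x^{2}}{2} + \frac{4 x}{3} \right)}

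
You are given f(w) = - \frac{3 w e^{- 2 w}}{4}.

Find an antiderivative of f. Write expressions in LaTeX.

An antiderivative is F(w) = \frac{3 \left(2 w + 1\right) e^{- 2 w}}{16}.

Recognize the product-rule pattern: f = u'v + uv' with u = \frac{3 w}{8} + \frac{3}{16}, v = e^{- 2 w}, so integration by parts undoes it.
Check: d/dw[\frac{3 \left(2 w + 1\right) e^{- 2 w}}{16}] = - \frac{3 w e^{- 2 w}}{4} = f(w).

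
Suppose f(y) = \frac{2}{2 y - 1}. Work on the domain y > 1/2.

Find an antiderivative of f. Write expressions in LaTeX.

Whatever form F(y) takes, F'(y) = f(y) is non-negotiable.
Check: d/dy[\log{\left(2 y - 1 \right)}] = \frac{2}{2 y - 1} = f(y).

An antiderivative is F(y) = \log{\left(2 y - 1 \right)}.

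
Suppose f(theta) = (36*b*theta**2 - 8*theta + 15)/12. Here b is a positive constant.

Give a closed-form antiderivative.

An antiderivative is F(theta) = b*theta**3 - theta**2/3 + 5*theta/4.

Check any antiderivative F(theta) by computing F'(theta) and comparing it with f(theta).
Check: d/dtheta[b*theta**3 - theta**2/3 + 5*theta/4] = 3*b*theta**2 - 2*theta/3 + 5/4, which equals f(theta).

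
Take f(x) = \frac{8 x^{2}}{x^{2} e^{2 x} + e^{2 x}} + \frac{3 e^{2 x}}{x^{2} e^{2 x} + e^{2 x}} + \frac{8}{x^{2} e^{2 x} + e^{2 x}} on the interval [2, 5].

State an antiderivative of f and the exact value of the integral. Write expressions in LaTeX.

Integrate term by term and add the pieces.
F(x) = \left(3 e^{2 x} \operatorname{atan}{\left(x \right)} - 4\right) e^{- 2 x} is an antiderivative of f.
Check: d/dx[\left(3 e^{2 x} \operatorname{atan}{\left(x \right)} - 4\right) e^{- 2 x}] = \frac{8 x^{2} + 3 e^{2 x} + 8}{x^{2} e^{2 x} + e^{2 x}}, which equals f(x).
F(5) = - \frac{4}{e^{10}} + 3 \operatorname{atan}{\left(5 \right)}; F(2) = - \frac{4}{e^{4}} + 3 \operatorname{atan}{\left(2 \right)}.
Integral = F(5) - F(2) = - 3 \operatorname{atan}{\left(2 \right)} - \frac{4}{e^{10}} + \frac{4}{e^{4}} + 3 \operatorname{atan}{\left(5 \right)}.

Antiderivative: F(x) = \left(3 e^{2 x} \operatorname{atan}{\left(x \right)} - 4\right) e^{- 2 x}; value = - 3 \operatorname{atan}{\left(2 \right)} - \frac{4}{e^{10}} + \frac{4}{e^{4}} + 3 \operatorname{atan}{\left(5 \right)}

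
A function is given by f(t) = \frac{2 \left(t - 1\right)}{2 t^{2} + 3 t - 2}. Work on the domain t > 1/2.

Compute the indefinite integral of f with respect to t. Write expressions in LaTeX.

Factor the denominator (\left(t + 2\right) \left(2 t - 1\right)) and decompose: f = - \frac{2}{5 \left(2 t - 1\right)} + \frac{6}{5 \left(t + 2\right)}; each piece integrates to a log, atan, or power term.
Check: d/dt[\frac{- \log{\left(t - \frac{1}{2} \right)} + 6 \log{\left(t + 2 \right)}}{5}] = \frac{2 t - 2}{2 t^{2} + 3 t - 2}, which equals f(t).

F(t) = \frac{- \log{\left(t - \frac{1}{2} \right)} + 6 \log{\left(t + 2 \right)}}{5} + C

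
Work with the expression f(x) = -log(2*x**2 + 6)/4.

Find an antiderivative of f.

Any candidate F(x) must reproduce f(x) exactly when differentiated.
Check: d/dx[-(x*log(2*x**2 + 6) - 2*x + 2*sqrt(3)*atan(sqrt(3)*x/3))/4] = -log(x**2 + 3)/4 - log(2)/4, which equals f(x).

An antiderivative is F(x) = -(x*log(2*x**2 + 6) - 2*x + 2*sqrt(3)*atan(sqrt(3)*x/3))/4.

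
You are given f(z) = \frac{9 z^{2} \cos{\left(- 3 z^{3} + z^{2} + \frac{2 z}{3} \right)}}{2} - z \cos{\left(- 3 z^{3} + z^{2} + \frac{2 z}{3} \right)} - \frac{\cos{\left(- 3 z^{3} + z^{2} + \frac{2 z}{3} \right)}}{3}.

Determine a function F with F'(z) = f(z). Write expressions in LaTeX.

The substitution u = - 3 z^{3} + z^{2} + \frac{2 z}{3} works: f is exactly (dF/du)*(du/dz) for that inner function.
Check: d/dz[- \frac{\sin{\left(- 3 z^{3} + z^{2} + \frac{2 z}{3} \right)}}{2}] = \frac{9 z^{2} \cos{\left(- 3 z^{3} + z^{2} + \frac{2 z}{3} \right)}}{2} - z \cos{\left(- 3 z^{3} + z^{2} + \frac{2 z}{3} \right)} - \frac{\cos{\left(- 3 z^{3} + z^{2} + \frac{2 z}{3} \right)}}{3} = f(z).

An antiderivative is F(z) = - \frac{\sin{\left(- 3 z^{3} + z^{2} + \frac{2 z}{3} \right)}}{2}.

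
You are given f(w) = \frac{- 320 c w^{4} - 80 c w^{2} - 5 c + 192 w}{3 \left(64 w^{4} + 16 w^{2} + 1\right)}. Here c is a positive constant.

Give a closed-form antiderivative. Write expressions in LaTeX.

An antiderivative is F(w) = \frac{- 40 c w^{3} - 5 c w - 12}{24 w^{2} + 3}.

A candidate is checked by its d/dw: the result must match f(w).
Check: d/dw[\frac{- 40 c w^{3} - 5 c w - 12}{24 w^{2} + 3}] = \frac{- 320 c w^{4} - 80 c w^{2} - 5 c + 192 w}{192 w^{4} + 48 w^{2} + 3}, which equals f(w).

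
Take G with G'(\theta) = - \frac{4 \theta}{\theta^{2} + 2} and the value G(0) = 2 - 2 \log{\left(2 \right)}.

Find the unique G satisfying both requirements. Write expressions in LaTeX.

The substitution u = \theta^{2} + 2 works: G'(\theta) is exactly (dG/du)*(du/d\theta) for that inner function.
A general antiderivative is - 2 \log{\left(\theta^{2} + 2 \right)} + C.
The condition gives C = 2 - 2 \log{\left(2 \right)} - (- 2 \log{\left(2 \right)}) = 2.
So G(\theta) = - 2 \left(\log{\left(\theta^{2} + 2 \right)} - 1\right).
Check: d/d\theta[- 2 \left(\log{\left(\theta^{2} + 2 \right)} - 1\right)] = - \frac{4 \theta}{\theta^{2} + 2} = G'(\theta).

G(\theta) = - 2 \left(\log{\left(\theta^{2} + 2 \right)} - 1\right)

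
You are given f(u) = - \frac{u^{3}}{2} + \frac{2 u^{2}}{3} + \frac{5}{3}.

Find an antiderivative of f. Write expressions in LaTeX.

The integrand splits into summands that can be handled one at a time.
Check: d/du[- \frac{u^{4}}{8} + \frac{2 u^{3}}{9} + \frac{5 u}{3}] = - \frac{u^{3}}{2} + \frac{2 u^{2}}{3} + \frac{5}{3} = f(u).

An antiderivative is F(u) = - \frac{u^{4}}{8} + \frac{2 u^{3}}{9} + \frac{5 u}{3}.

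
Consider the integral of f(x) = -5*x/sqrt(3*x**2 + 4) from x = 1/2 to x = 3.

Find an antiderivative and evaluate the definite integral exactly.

Antiderivative: F(x) = -5*sqrt(3*x**2 + 4)/3; value = -5*sqrt(31)/3 + 5*sqrt(19)/6

The substitution u = 3*x**2 + 4 works: f is exactly (dF/du)*(du/dx) for that inner function.
F(x) = -5*sqrt(3*x**2 + 4)/3 is an antiderivative of f.
Check: d/dx[-5*sqrt(3*x**2 + 4)/3] = -5*x/sqrt(3*x**2 + 4) = f(x).
F(3) = -5*sqrt(31)/3; F(1/2) = -5*sqrt(19)/6.
Integral = F(3) - F(1/2) = -5*sqrt(31)/3 + 5*sqrt(19)/6.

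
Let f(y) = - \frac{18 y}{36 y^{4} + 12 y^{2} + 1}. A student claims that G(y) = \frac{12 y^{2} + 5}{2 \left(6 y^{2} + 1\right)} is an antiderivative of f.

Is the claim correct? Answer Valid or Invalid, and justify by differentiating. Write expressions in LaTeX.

d/dy[G] = - \frac{18 y}{36 y^{4} + 12 y^{2} + 1}
This equals f(y) exactly, so the claim holds.

Valid. The derivative of G reproduces f.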